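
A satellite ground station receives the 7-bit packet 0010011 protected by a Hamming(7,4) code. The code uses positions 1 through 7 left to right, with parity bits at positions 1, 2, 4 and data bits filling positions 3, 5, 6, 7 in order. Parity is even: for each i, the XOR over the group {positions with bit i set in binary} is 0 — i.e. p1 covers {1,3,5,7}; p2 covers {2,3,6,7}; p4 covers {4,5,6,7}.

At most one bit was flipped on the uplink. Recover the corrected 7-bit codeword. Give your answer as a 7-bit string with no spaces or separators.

s1 (pos 1,3,5,7): 0⊕1⊕0⊕1 = 0
s2 (pos 2,3,6,7): 0⊕1⊕1⊕1 = 1
s4 (pos 4,5,6,7): 0⊕0⊕1⊕1 = 0
Syndrome s4…s1 = 010 → error at position 2.
Flip position 2: 0010011 → 0110011

0110011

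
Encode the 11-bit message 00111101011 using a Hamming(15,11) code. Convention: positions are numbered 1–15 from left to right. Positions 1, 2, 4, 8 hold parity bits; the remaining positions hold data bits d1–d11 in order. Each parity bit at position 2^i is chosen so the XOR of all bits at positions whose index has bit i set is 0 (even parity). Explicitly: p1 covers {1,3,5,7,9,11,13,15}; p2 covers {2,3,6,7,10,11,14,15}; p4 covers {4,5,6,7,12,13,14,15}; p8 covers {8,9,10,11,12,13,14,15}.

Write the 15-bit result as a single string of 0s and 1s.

Place data at non-parity positions: p1 p2 0 p4 0 1 1 p8 1 1 0 1 0 1 1
p1 (pos 1,3,5,7,9,11,13,15): XOR of data positions = 0⊕0⊕1⊕1⊕0⊕0⊕1 = 1
p2 (pos 2,3,6,7,10,11,14,15): XOR of data positions = 0⊕1⊕1⊕1⊕0⊕1⊕1 = 1
p4 (pos 4,5,6,7,12,13,14,15): XOR of data positions = 0⊕1⊕1⊕1⊕0⊕1⊕1 = 1
p8 (pos 8,9,10,11,12,13,14,15): XOR of data positions = 1⊕1⊕0⊕1⊕0⊕1⊕1 = 1
Codeword: 110101111101011

110101111101011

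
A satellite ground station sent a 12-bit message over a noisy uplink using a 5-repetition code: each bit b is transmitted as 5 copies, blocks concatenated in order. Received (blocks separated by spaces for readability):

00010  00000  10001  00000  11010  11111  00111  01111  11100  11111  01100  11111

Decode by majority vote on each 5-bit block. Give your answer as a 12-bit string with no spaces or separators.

Block 1 (00010): 1 one → 0
Block 2 (00000): 0 ones → 0
Block 3 (10001): 2 ones → 0
Block 4 (00000): 0 ones → 0
Block 5 (11010): 3 ones → 1
Block 6 (11111): 5 ones → 1
Block 7 (00111): 3 ones → 1
Block 8 (01111): 4 ones → 1
Block 9 (11100): 3 ones → 1
Block 10 (11111): 5 ones → 1
Block 11 (01100): 2 ones → 0
Block 12 (11111): 5 ones → 1

000011111101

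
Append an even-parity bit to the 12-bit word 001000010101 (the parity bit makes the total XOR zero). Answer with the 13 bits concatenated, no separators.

XOR of the 12 data bits: 0⊕0⊕1⊕0⊕0⊕0⊕0⊕1⊕0⊕1⊕0⊕1 = 0
Parity bit = 0 (so all 13 bits XOR to 0).

0010000101010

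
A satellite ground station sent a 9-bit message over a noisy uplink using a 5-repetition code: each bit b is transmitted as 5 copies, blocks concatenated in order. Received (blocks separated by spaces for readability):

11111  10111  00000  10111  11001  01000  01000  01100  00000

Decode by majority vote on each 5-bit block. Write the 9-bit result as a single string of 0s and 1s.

110110000

Block 1 (11111): 5 ones → 1
Block 2 (10111): 4 ones → 1
Block 3 (00000): 0 ones → 0
Block 4 (10111): 4 ones → 1
Block 5 (11001): 3 ones → 1
Block 6 (01000): 1 one → 0
Block 7 (01000): 1 one → 0
Block 8 (01100): 2 ones → 0
Block 9 (00000): 0 ones → 0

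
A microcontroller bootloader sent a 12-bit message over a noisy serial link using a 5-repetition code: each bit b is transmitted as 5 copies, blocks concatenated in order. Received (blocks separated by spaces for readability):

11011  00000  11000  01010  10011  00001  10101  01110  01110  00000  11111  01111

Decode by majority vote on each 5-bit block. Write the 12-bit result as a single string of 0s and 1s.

Block 1 (11011): 4 ones → 1
Block 2 (00000): 0 ones → 0
Block 3 (11000): 2 ones → 0
Block 4 (01010): 2 ones → 0
Block 5 (10011): 3 ones → 1
Block 6 (00001): 1 one → 0
Block 7 (10101): 3 ones → 1
Block 8 (01110): 3 ones → 1
Block 9 (01110): 3 ones → 1
Block 10 (00000): 0 ones → 0
Block 11 (11111): 5 ones → 1
Block 12 (01111): 4 ones → 1

100010111011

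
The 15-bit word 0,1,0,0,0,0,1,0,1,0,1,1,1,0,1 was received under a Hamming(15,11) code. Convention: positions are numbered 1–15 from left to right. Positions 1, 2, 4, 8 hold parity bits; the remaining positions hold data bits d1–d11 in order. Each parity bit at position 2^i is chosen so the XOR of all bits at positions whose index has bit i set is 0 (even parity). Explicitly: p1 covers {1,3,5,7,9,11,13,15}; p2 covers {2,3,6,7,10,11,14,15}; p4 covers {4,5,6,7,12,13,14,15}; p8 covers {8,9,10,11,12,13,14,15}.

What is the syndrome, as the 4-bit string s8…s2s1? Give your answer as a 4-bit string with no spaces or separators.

1001

s1 (pos 1,3,5,7,9,11,13,15): 0⊕0⊕0⊕1⊕1⊕1⊕1⊕1 = 1
s2 (pos 2,3,6,7,10,11,14,15): 1⊕0⊕0⊕1⊕0⊕1⊕0⊕1 = 0
s4 (pos 4,5,6,7,12,13,14,15): 0⊕0⊕0⊕1⊕1⊕1⊕0⊕1 = 0
s8 (pos 8,9,10,11,12,13,14,15): 0⊕1⊕0⊕1⊕1⊕1⊕0⊕1 = 1
Syndrome s8…s1 = 1001 → error at position 9.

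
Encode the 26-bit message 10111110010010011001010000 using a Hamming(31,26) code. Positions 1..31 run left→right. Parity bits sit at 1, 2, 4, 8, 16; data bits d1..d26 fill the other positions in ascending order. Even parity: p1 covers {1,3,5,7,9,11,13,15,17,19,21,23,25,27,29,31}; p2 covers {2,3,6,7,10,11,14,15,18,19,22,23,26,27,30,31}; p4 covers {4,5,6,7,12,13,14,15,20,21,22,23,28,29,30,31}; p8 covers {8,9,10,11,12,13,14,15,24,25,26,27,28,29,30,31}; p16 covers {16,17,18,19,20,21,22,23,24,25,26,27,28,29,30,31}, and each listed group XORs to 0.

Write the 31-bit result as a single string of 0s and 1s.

1111011011100101010011001010000

Place data at non-parity positions: p1 p2 1 p4 0 1 1 p8 1 1 1 0 0 1 0 p16 0 1 0 0 1 1 0 0 1 0 1 0 0 0 0
p1 (pos 1,3,5,7,9,11,13,15,17,19,21,23,25,27,29,31): XOR of data positions = 1⊕0⊕1⊕1⊕1⊕0⊕0⊕0⊕0⊕1⊕0⊕1⊕1⊕0⊕0 = 1
p2 (pos 2,3,6,7,10,11,14,15,18,19,22,23,26,27,30,31): XOR of data positions = 1⊕1⊕1⊕1⊕1⊕1⊕0⊕1⊕0⊕1⊕0⊕0⊕1⊕0⊕0 = 1
p4 (pos 4,5,6,7,12,13,14,15,20,21,22,23,28,29,30,31): XOR of data positions = 0⊕1⊕1⊕0⊕0⊕1⊕0⊕0⊕1⊕1⊕0⊕0⊕0⊕0⊕0 = 1
p8 (pos 8,9,10,11,12,13,14,15,24,25,26,27,28,29,30,31): XOR of data positions = 1⊕1⊕1⊕0⊕0⊕1⊕0⊕0⊕1⊕0⊕1⊕0⊕0⊕0⊕0 = 0
p16 (pos 16,17,18,19,20,21,22,23,24,25,26,27,28,29,30,31): XOR of data positions = 0⊕1⊕0⊕0⊕1⊕1⊕0⊕0⊕1⊕0⊕1⊕0⊕0⊕0⊕0 = 1
Codeword: 1111011011100101010011001010000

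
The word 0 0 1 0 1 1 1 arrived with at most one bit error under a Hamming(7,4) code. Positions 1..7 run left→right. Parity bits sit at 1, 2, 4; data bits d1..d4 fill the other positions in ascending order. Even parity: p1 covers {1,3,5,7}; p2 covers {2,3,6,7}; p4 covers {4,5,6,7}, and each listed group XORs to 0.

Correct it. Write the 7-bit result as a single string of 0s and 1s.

s1 (pos 1,3,5,7): 0⊕1⊕1⊕1 = 1
s2 (pos 2,3,6,7): 0⊕1⊕1⊕1 = 1
s4 (pos 4,5,6,7): 0⊕1⊕1⊕1 = 1
Syndrome s4…s1 = 111 → error at position 7.
Flip position 7: 0010111 → 0010110

0010110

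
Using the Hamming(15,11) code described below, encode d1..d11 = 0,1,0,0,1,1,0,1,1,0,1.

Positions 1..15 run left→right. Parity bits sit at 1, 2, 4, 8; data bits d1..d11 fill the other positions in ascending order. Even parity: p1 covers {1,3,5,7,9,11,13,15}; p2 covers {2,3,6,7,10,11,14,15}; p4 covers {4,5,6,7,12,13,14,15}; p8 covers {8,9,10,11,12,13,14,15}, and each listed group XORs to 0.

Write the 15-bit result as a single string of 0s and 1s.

000010011101101

Place data at non-parity positions: p1 p2 0 p4 1 0 0 p8 1 1 0 1 1 0 1
p1 (pos 1,3,5,7,9,11,13,15): XOR of data positions = 0⊕1⊕0⊕1⊕0⊕1⊕1 = 0
p2 (pos 2,3,6,7,10,11,14,15): XOR of data positions = 0⊕0⊕0⊕1⊕0⊕0⊕1 = 0
p4 (pos 4,5,6,7,12,13,14,15): XOR of data positions = 1⊕0⊕0⊕1⊕1⊕0⊕1 = 0
p8 (pos 8,9,10,11,12,13,14,15): XOR of data positions = 1⊕1⊕0⊕1⊕1⊕0⊕1 = 1
Codeword: 000010011101101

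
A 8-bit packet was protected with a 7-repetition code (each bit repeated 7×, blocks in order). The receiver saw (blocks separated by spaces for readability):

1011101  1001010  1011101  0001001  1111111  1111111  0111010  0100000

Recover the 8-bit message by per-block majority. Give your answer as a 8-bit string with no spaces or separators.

10101110

Block 1 (1011101): 5 ones → 1
Block 2 (1001010): 3 ones → 0
Block 3 (1011101): 5 ones → 1
Block 4 (0001001): 2 ones → 0
Block 5 (1111111): 7 ones → 1
Block 6 (1111111): 7 ones → 1
Block 7 (0111010): 4 ones → 1
Block 8 (0100000): 1 one → 0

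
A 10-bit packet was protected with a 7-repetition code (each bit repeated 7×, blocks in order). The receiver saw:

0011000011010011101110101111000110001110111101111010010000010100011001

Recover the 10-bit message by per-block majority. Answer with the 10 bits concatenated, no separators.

0011011000

Block 1 (0011000): 2 ones → 0
Block 2 (0110100): 3 ones → 0
Block 3 (1110111): 6 ones → 1
Block 4 (0101111): 5 ones → 1
Block 5 (0001100): 2 ones → 0
Block 6 (0111011): 5 ones → 1
Block 7 (1101111): 6 ones → 1
Block 8 (0100100): 2 ones → 0
Block 9 (0001010): 2 ones → 0
Block 10 (0011001): 3 ones → 0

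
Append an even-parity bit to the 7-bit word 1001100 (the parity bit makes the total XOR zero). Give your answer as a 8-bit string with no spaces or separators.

XOR of the 7 data bits: 1⊕0⊕0⊕1⊕1⊕0⊕0 = 1
Parity bit = 1 (so all 8 bits XOR to 0).

10011001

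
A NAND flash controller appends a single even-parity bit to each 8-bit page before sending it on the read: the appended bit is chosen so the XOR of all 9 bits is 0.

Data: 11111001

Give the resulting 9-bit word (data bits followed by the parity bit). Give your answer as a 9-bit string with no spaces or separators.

111110010

XOR of the 8 data bits: 1⊕1⊕1⊕1⊕1⊕0⊕0⊕1 = 0
Parity bit = 0 (so all 9 bits XOR to 0).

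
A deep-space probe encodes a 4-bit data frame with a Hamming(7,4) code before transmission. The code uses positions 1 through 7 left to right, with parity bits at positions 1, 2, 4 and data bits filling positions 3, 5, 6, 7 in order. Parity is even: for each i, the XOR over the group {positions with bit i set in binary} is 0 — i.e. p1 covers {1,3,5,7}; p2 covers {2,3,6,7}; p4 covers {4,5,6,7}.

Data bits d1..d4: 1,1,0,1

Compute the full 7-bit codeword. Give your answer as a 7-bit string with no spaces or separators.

1010101

Place data at non-parity positions: p1 p2 1 p4 1 0 1
p1 (pos 1,3,5,7): XOR of data positions = 1⊕1⊕1 = 1
p2 (pos 2,3,6,7): XOR of data positions = 1⊕0⊕1 = 0
p4 (pos 4,5,6,7): XOR of data positions = 1⊕0⊕1 = 0
Codeword: 1010101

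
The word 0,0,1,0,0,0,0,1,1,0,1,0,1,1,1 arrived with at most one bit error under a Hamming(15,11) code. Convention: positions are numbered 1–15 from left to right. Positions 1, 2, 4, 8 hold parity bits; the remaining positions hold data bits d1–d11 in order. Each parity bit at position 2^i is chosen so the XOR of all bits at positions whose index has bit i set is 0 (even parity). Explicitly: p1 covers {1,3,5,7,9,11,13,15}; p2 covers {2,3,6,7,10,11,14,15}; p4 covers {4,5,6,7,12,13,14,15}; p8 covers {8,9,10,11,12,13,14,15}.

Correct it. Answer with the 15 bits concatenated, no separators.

s1 (pos 1,3,5,7,9,11,13,15): 0⊕1⊕0⊕0⊕1⊕1⊕1⊕1 = 1
s2 (pos 2,3,6,7,10,11,14,15): 0⊕1⊕0⊕0⊕0⊕1⊕1⊕1 = 0
s4 (pos 4,5,6,7,12,13,14,15): 0⊕0⊕0⊕0⊕0⊕1⊕1⊕1 = 1
s8 (pos 8,9,10,11,12,13,14,15): 1⊕1⊕0⊕1⊕0⊕1⊕1⊕1 = 0
Syndrome s8…s1 = 0101 → error at position 5.
Flip position 5: 001000011010111 → 001010011010111

001010011010111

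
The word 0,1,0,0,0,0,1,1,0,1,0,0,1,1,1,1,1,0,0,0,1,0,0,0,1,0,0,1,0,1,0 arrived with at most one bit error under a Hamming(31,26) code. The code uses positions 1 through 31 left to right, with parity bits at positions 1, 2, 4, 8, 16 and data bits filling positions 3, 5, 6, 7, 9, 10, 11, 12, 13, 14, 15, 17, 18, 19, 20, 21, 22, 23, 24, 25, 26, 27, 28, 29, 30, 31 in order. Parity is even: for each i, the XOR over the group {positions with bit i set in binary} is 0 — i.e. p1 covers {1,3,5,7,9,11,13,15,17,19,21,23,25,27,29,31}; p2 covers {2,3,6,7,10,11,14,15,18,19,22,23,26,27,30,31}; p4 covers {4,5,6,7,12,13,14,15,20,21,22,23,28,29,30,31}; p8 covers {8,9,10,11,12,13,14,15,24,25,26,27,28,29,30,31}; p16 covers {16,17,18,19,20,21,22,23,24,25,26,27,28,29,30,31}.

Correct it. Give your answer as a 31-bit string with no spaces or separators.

0101001101001111100010001001010

s1 (pos 1,3,5,7,9,11,13,15,17,19,21,23,25,27,29,31): 0⊕0⊕0⊕1⊕0⊕0⊕1⊕1⊕1⊕0⊕1⊕0⊕1⊕0⊕0⊕0 = 0
s2 (pos 2,3,6,7,10,11,14,15,18,19,22,23,26,27,30,31): 1⊕0⊕0⊕1⊕1⊕0⊕1⊕1⊕0⊕0⊕0⊕0⊕0⊕0⊕1⊕0 = 0
s4 (pos 4,5,6,7,12,13,14,15,20,21,22,23,28,29,30,31): 0⊕0⊕0⊕1⊕0⊕1⊕1⊕1⊕0⊕1⊕0⊕0⊕1⊕0⊕1⊕0 = 1
s8 (pos 8,9,10,11,12,13,14,15,24,25,26,27,28,29,30,31): 1⊕0⊕1⊕0⊕0⊕1⊕1⊕1⊕0⊕1⊕0⊕0⊕1⊕0⊕1⊕0 = 0
s16 (pos 16,17,18,19,20,21,22,23,24,25,26,27,28,29,30,31): 1⊕1⊕0⊕0⊕0⊕1⊕0⊕0⊕0⊕1⊕0⊕0⊕1⊕0⊕1⊕0 = 0
Syndrome s16…s1 = 00100 → error at position 4.
Flip position 4: 0100001101001111100010001001010 → 0101001101001111100010001001010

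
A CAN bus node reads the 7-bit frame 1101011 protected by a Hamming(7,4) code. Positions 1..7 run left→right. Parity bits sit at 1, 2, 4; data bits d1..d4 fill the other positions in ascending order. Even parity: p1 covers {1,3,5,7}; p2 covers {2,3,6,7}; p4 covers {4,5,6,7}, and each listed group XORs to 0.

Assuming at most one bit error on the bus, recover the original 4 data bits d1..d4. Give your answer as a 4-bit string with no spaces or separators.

s1 (pos 1,3,5,7): 1⊕0⊕0⊕1 = 0
s2 (pos 2,3,6,7): 1⊕0⊕1⊕1 = 1
s4 (pos 4,5,6,7): 1⊕0⊕1⊕1 = 1
Syndrome s4…s1 = 110 → error at position 6.
Flip position 6: 1101011 → 1101001
Read data bits from positions 3,5,6,7: 0001

0001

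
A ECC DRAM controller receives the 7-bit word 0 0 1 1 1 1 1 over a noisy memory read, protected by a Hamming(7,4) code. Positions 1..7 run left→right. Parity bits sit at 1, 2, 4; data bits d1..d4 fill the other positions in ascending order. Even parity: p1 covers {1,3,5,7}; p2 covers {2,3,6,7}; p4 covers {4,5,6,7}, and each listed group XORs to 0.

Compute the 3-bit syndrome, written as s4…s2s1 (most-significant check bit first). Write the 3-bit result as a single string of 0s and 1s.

011

s1 (pos 1,3,5,7): 0⊕1⊕1⊕1 = 1
s2 (pos 2,3,6,7): 0⊕1⊕1⊕1 = 1
s4 (pos 4,5,6,7): 1⊕1⊕1⊕1 = 0
Syndrome s4…s1 = 011 → error at position 3.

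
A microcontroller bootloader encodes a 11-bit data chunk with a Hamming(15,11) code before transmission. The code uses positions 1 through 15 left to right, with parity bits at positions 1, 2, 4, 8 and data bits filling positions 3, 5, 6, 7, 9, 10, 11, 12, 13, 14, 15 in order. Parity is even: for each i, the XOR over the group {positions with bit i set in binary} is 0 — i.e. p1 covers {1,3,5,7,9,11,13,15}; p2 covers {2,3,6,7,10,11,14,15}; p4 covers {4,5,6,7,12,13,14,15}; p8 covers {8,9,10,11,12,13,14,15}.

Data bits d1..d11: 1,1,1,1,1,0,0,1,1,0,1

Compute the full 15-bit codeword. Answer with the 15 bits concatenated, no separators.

Place data at non-parity positions: p1 p2 1 p4 1 1 1 p8 1 0 0 1 1 0 1
p1 (pos 1,3,5,7,9,11,13,15): XOR of data positions = 1⊕1⊕1⊕1⊕0⊕1⊕1 = 0
p2 (pos 2,3,6,7,10,11,14,15): XOR of data positions = 1⊕1⊕1⊕0⊕0⊕0⊕1 = 0
p4 (pos 4,5,6,7,12,13,14,15): XOR of data positions = 1⊕1⊕1⊕1⊕1⊕0⊕1 = 0
p8 (pos 8,9,10,11,12,13,14,15): XOR of data positions = 1⊕0⊕0⊕1⊕1⊕0⊕1 = 0
Codeword: 001011101001101

001011101001101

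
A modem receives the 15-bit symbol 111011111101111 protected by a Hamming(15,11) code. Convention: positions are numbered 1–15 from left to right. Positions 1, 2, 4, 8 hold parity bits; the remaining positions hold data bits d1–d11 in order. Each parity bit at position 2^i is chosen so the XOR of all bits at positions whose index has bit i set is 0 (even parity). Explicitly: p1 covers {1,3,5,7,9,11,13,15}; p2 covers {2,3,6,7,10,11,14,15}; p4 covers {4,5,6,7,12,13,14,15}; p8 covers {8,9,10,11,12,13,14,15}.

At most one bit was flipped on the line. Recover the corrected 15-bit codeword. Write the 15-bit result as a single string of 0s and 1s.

s1 (pos 1,3,5,7,9,11,13,15): 1⊕1⊕1⊕1⊕1⊕0⊕1⊕1 = 1
s2 (pos 2,3,6,7,10,11,14,15): 1⊕1⊕1⊕1⊕1⊕0⊕1⊕1 = 1
s4 (pos 4,5,6,7,12,13,14,15): 0⊕1⊕1⊕1⊕1⊕1⊕1⊕1 = 1
s8 (pos 8,9,10,11,12,13,14,15): 1⊕1⊕1⊕0⊕1⊕1⊕1⊕1 = 1
Syndrome s8…s1 = 1111 → error at position 15.
Flip position 15: 111011111101111 → 111011111101110

111011111101110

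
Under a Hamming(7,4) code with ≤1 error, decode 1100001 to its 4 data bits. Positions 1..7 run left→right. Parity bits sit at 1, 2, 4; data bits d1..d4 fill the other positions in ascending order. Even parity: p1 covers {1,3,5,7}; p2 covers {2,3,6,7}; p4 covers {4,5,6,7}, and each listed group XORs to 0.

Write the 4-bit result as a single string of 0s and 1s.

0001

s1 (pos 1,3,5,7): 1⊕0⊕0⊕1 = 0
s2 (pos 2,3,6,7): 1⊕0⊕0⊕1 = 0
s4 (pos 4,5,6,7): 0⊕0⊕0⊕1 = 1
Syndrome s4…s1 = 100 → error at position 4.
Flip position 4: 1100001 → 1101001
Read data bits from positions 3,5,6,7: 0001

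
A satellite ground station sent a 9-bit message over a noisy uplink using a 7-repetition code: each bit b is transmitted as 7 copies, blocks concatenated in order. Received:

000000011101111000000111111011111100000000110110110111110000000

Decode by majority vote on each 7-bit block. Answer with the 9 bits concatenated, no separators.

010110110

Block 1 (0000000): 0 ones → 0
Block 2 (1110111): 6 ones → 1
Block 3 (1000000): 1 one → 0
Block 4 (1111110): 6 ones → 1
Block 5 (1111110): 6 ones → 1
Block 6 (0000000): 0 ones → 0
Block 7 (1101101): 5 ones → 1
Block 8 (1011111): 6 ones → 1
Block 9 (0000000): 0 ones → 0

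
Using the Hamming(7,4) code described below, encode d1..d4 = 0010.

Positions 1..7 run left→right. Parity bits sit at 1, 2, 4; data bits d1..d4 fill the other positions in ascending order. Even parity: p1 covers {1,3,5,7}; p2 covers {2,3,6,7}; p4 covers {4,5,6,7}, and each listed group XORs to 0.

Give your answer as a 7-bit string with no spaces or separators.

Place data at non-parity positions: p1 p2 0 p4 0 1 0
p1 (pos 1,3,5,7): XOR of data positions = 0⊕0⊕0 = 0
p2 (pos 2,3,6,7): XOR of data positions = 0⊕1⊕0 = 1
p4 (pos 4,5,6,7): XOR of data positions = 0⊕1⊕0 = 1
Codeword: 0101010

0101010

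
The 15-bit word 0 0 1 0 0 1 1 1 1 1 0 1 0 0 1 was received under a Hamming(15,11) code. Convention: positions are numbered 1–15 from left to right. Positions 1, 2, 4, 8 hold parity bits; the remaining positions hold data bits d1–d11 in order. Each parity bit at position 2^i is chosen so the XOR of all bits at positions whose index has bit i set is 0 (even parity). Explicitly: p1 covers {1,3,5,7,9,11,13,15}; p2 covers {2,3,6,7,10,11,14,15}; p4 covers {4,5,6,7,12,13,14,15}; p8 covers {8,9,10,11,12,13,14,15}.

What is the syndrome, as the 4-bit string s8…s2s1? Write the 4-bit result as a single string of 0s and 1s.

s1 (pos 1,3,5,7,9,11,13,15): 0⊕1⊕0⊕1⊕1⊕0⊕0⊕1 = 0
s2 (pos 2,3,6,7,10,11,14,15): 0⊕1⊕1⊕1⊕1⊕0⊕0⊕1 = 1
s4 (pos 4,5,6,7,12,13,14,15): 0⊕0⊕1⊕1⊕1⊕0⊕0⊕1 = 0
s8 (pos 8,9,10,11,12,13,14,15): 1⊕1⊕1⊕0⊕1⊕0⊕0⊕1 = 1
Syndrome s8…s1 = 1010 → error at position 10.

1010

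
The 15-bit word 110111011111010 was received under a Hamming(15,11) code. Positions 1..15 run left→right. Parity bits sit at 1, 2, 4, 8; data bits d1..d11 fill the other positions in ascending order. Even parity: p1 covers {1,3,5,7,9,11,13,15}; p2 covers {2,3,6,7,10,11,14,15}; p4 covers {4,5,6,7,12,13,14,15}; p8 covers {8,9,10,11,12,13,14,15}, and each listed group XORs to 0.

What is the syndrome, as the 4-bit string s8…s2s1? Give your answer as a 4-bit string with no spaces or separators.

s1 (pos 1,3,5,7,9,11,13,15): 1⊕0⊕1⊕0⊕1⊕1⊕0⊕0 = 0
s2 (pos 2,3,6,7,10,11,14,15): 1⊕0⊕1⊕0⊕1⊕1⊕1⊕0 = 1
s4 (pos 4,5,6,7,12,13,14,15): 1⊕1⊕1⊕0⊕1⊕0⊕1⊕0 = 1
s8 (pos 8,9,10,11,12,13,14,15): 1⊕1⊕1⊕1⊕1⊕0⊕1⊕0 = 0
Syndrome s8…s1 = 0110 → error at position 6.

0110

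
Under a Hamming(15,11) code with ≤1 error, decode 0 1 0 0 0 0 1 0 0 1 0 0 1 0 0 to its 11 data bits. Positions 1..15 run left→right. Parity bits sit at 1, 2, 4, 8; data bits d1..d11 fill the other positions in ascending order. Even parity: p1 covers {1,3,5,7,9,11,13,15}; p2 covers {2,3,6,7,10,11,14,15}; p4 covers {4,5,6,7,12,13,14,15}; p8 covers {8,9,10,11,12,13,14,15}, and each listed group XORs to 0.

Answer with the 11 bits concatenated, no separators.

s1 (pos 1,3,5,7,9,11,13,15): 0⊕0⊕0⊕1⊕0⊕0⊕1⊕0 = 0
s2 (pos 2,3,6,7,10,11,14,15): 1⊕0⊕0⊕1⊕1⊕0⊕0⊕0 = 1
s4 (pos 4,5,6,7,12,13,14,15): 0⊕0⊕0⊕1⊕0⊕1⊕0⊕0 = 0
s8 (pos 8,9,10,11,12,13,14,15): 0⊕0⊕1⊕0⊕0⊕1⊕0⊕0 = 0
Syndrome s8…s1 = 0010 → error at position 2.
Flip position 2: 010000100100100 → 000000100100100
Read data bits from positions 3,5,6,7,9,10,11,12,13,14,15: 00010100100

00010100100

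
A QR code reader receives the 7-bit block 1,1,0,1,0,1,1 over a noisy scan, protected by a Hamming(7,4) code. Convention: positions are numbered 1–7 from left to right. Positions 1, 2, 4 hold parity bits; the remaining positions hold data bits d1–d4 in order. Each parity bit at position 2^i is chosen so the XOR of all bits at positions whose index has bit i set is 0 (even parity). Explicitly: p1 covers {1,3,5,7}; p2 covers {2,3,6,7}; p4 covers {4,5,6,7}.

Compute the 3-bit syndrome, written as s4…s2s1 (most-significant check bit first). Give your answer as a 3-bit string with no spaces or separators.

s1 (pos 1,3,5,7): 1⊕0⊕0⊕1 = 0
s2 (pos 2,3,6,7): 1⊕0⊕1⊕1 = 1
s4 (pos 4,5,6,7): 1⊕0⊕1⊕1 = 1
Syndrome s4…s1 = 110 → error at position 6.

110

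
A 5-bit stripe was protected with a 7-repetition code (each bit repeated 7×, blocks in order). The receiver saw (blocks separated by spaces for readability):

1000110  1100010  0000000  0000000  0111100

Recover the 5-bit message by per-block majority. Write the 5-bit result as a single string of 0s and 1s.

Block 1 (1000110): 3 ones → 0
Block 2 (1100010): 3 ones → 0
Block 3 (0000000): 0 ones → 0
Block 4 (0000000): 0 ones → 0
Block 5 (0111100): 4 ones → 1

00001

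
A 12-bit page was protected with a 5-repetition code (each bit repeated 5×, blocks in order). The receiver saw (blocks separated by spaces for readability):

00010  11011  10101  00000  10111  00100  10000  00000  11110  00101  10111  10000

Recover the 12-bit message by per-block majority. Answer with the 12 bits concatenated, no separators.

011010001010

Block 1 (00010): 1 one → 0
Block 2 (11011): 4 ones → 1
Block 3 (10101): 3 ones → 1
Block 4 (00000): 0 ones → 0
Block 5 (10111): 4 ones → 1
Block 6 (00100): 1 one → 0
Block 7 (10000): 1 one → 0
Block 8 (00000): 0 ones → 0
Block 9 (11110): 4 ones → 1
Block 10 (00101): 2 ones → 0
Block 11 (10111): 4 ones → 1
Block 12 (10000): 1 one → 0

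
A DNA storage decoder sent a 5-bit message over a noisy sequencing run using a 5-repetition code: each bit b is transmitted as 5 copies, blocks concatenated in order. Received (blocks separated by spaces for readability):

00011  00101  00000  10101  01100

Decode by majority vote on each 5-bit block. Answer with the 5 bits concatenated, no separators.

00010

Block 1 (00011): 2 ones → 0
Block 2 (00101): 2 ones → 0
Block 3 (00000): 0 ones → 0
Block 4 (10101): 3 ones → 1
Block 5 (01100): 2 ones → 0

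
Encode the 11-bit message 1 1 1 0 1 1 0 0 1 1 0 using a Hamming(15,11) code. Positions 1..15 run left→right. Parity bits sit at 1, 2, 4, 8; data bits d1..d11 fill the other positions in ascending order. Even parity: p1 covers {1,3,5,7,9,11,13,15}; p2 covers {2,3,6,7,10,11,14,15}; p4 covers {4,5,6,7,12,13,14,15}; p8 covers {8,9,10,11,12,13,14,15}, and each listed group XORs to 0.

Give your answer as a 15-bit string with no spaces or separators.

Place data at non-parity positions: p1 p2 1 p4 1 1 0 p8 1 1 0 0 1 1 0
p1 (pos 1,3,5,7,9,11,13,15): XOR of data positions = 1⊕1⊕0⊕1⊕0⊕1⊕0 = 0
p2 (pos 2,3,6,7,10,11,14,15): XOR of data positions = 1⊕1⊕0⊕1⊕0⊕1⊕0 = 0
p4 (pos 4,5,6,7,12,13,14,15): XOR of data positions = 1⊕1⊕0⊕0⊕1⊕1⊕0 = 0
p8 (pos 8,9,10,11,12,13,14,15): XOR of data positions = 1⊕1⊕0⊕0⊕1⊕1⊕0 = 0
Codeword: 001011001100110

001011001100110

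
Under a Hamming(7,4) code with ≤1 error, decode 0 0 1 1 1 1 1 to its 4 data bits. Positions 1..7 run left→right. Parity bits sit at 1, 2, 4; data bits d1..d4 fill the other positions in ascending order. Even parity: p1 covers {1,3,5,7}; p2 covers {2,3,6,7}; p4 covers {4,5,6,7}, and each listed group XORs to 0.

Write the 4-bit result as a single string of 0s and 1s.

0111

s1 (pos 1,3,5,7): 0⊕1⊕1⊕1 = 1
s2 (pos 2,3,6,7): 0⊕1⊕1⊕1 = 1
s4 (pos 4,5,6,7): 1⊕1⊕1⊕1 = 0
Syndrome s4…s1 = 011 → error at position 3.
Flip position 3: 0011111 → 0001111
Read data bits from positions 3,5,6,7: 0111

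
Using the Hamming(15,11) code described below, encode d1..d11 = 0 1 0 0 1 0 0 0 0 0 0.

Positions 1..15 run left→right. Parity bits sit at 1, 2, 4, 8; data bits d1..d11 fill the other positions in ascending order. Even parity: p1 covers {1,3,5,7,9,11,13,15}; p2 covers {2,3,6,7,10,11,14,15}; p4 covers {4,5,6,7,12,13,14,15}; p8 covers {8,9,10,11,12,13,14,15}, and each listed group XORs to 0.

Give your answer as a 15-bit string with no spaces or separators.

000110011000000

Place data at non-parity positions: p1 p2 0 p4 1 0 0 p8 1 0 0 0 0 0 0
p1 (pos 1,3,5,7,9,11,13,15): XOR of data positions = 0⊕1⊕0⊕1⊕0⊕0⊕0 = 0
p2 (pos 2,3,6,7,10,11,14,15): XOR of data positions = 0⊕0⊕0⊕0⊕0⊕0⊕0 = 0
p4 (pos 4,5,6,7,12,13,14,15): XOR of data positions = 1⊕0⊕0⊕0⊕0⊕0⊕0 = 1
p8 (pos 8,9,10,11,12,13,14,15): XOR of data positions = 1⊕0⊕0⊕0⊕0⊕0⊕0 = 1
Codeword: 000110011000000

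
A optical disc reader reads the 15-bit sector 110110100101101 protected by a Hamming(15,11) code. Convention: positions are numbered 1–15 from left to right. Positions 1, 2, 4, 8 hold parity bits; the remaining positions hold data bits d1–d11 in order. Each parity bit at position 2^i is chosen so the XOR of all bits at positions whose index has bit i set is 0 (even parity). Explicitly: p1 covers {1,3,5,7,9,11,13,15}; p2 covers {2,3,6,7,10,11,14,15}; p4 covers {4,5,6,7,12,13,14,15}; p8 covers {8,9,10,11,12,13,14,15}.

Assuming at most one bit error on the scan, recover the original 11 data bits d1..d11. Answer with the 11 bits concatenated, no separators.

01010101101

s1 (pos 1,3,5,7,9,11,13,15): 1⊕0⊕1⊕1⊕0⊕0⊕1⊕1 = 1
s2 (pos 2,3,6,7,10,11,14,15): 1⊕0⊕0⊕1⊕1⊕0⊕0⊕1 = 0
s4 (pos 4,5,6,7,12,13,14,15): 1⊕1⊕0⊕1⊕1⊕1⊕0⊕1 = 0
s8 (pos 8,9,10,11,12,13,14,15): 0⊕0⊕1⊕0⊕1⊕1⊕0⊕1 = 0
Syndrome s8…s1 = 0001 → error at position 1.
Flip position 1: 110110100101101 → 010110100101101
Read data bits from positions 3,5,6,7,9,10,11,12,13,14,15: 01010101101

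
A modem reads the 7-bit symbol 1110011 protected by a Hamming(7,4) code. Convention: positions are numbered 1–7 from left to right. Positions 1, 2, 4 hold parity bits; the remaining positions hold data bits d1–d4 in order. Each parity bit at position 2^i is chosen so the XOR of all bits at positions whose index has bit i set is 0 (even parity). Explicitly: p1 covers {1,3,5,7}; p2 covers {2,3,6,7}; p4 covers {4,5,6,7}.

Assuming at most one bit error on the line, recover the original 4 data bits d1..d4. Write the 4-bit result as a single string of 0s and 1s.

s1 (pos 1,3,5,7): 1⊕1⊕0⊕1 = 1
s2 (pos 2,3,6,7): 1⊕1⊕1⊕1 = 0
s4 (pos 4,5,6,7): 0⊕0⊕1⊕1 = 0
Syndrome s4…s1 = 001 → error at position 1.
Flip position 1: 1110011 → 0110011
Read data bits from positions 3,5,6,7: 1011

1011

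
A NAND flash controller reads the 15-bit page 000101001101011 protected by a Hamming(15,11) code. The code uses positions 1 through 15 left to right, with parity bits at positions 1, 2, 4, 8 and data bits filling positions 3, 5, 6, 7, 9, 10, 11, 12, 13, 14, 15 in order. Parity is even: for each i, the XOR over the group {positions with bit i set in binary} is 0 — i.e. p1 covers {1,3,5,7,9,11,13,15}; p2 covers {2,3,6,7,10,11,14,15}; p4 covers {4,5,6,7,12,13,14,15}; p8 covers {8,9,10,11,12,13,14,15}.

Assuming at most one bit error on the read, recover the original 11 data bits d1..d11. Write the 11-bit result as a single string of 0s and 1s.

00101100011

s1 (pos 1,3,5,7,9,11,13,15): 0⊕0⊕0⊕0⊕1⊕0⊕0⊕1 = 0
s2 (pos 2,3,6,7,10,11,14,15): 0⊕0⊕1⊕0⊕1⊕0⊕1⊕1 = 0
s4 (pos 4,5,6,7,12,13,14,15): 1⊕0⊕1⊕0⊕1⊕0⊕1⊕1 = 1
s8 (pos 8,9,10,11,12,13,14,15): 0⊕1⊕1⊕0⊕1⊕0⊕1⊕1 = 1
Syndrome s8…s1 = 1100 → error at position 12.
Flip position 12: 000101001101011 → 000101001100011
Read data bits from positions 3,5,6,7,9,10,11,12,13,14,15: 00101100011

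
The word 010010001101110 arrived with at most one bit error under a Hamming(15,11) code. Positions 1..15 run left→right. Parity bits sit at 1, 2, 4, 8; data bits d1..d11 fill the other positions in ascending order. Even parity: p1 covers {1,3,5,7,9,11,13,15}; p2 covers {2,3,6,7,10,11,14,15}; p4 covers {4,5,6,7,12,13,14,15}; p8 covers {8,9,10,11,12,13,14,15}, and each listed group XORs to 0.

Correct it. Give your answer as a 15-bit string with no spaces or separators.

s1 (pos 1,3,5,7,9,11,13,15): 0⊕0⊕1⊕0⊕1⊕0⊕1⊕0 = 1
s2 (pos 2,3,6,7,10,11,14,15): 1⊕0⊕0⊕0⊕1⊕0⊕1⊕0 = 1
s4 (pos 4,5,6,7,12,13,14,15): 0⊕1⊕0⊕0⊕1⊕1⊕1⊕0 = 0
s8 (pos 8,9,10,11,12,13,14,15): 0⊕1⊕1⊕0⊕1⊕1⊕1⊕0 = 1
Syndrome s8…s1 = 1011 → error at position 11.
Flip position 11: 010010001101110 → 010010001111110

010010001111110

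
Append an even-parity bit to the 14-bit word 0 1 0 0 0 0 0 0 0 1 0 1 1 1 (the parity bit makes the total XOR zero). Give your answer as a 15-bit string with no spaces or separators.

010000000101111

XOR of the 14 data bits: 0⊕1⊕0⊕0⊕0⊕0⊕0⊕0⊕0⊕1⊕0⊕1⊕1⊕1 = 1
Parity bit = 1 (so all 15 bits XOR to 0).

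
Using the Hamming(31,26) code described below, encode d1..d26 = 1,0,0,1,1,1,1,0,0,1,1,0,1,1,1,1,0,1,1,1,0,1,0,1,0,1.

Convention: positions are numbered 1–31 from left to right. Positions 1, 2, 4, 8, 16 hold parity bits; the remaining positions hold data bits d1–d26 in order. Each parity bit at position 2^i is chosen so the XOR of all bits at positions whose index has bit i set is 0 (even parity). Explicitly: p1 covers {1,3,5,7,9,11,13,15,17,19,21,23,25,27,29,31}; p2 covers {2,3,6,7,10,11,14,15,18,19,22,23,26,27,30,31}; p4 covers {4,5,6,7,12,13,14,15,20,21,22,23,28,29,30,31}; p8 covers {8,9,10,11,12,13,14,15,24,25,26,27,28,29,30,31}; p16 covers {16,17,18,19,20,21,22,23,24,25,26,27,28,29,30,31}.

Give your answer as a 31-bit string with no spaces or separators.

0110001011100110011110111010101

Place data at non-parity positions: p1 p2 1 p4 0 0 1 p8 1 1 1 0 0 1 1 p16 0 1 1 1 1 0 1 1 1 0 1 0 1 0 1
p1 (pos 1,3,5,7,9,11,13,15,17,19,21,23,25,27,29,31): XOR of data positions = 1⊕0⊕1⊕1⊕1⊕0⊕1⊕0⊕1⊕1⊕1⊕1⊕1⊕1⊕1 = 0
p2 (pos 2,3,6,7,10,11,14,15,18,19,22,23,26,27,30,31): XOR of data positions = 1⊕0⊕1⊕1⊕1⊕1⊕1⊕1⊕1⊕0⊕1⊕0⊕1⊕0⊕1 = 1
p4 (pos 4,5,6,7,12,13,14,15,20,21,22,23,28,29,30,31): XOR of data positions = 0⊕0⊕1⊕0⊕0⊕1⊕1⊕1⊕1⊕0⊕1⊕0⊕1⊕0⊕1 = 0
p8 (pos 8,9,10,11,12,13,14,15,24,25,26,27,28,29,30,31): XOR of data positions = 1⊕1⊕1⊕0⊕0⊕1⊕1⊕1⊕1⊕0⊕1⊕0⊕1⊕0⊕1 = 0
p16 (pos 16,17,18,19,20,21,22,23,24,25,26,27,28,29,30,31): XOR of data positions = 0⊕1⊕1⊕1⊕1⊕0⊕1⊕1⊕1⊕0⊕1⊕0⊕1⊕0⊕1 = 0
Codeword: 0110001011100110011110111010101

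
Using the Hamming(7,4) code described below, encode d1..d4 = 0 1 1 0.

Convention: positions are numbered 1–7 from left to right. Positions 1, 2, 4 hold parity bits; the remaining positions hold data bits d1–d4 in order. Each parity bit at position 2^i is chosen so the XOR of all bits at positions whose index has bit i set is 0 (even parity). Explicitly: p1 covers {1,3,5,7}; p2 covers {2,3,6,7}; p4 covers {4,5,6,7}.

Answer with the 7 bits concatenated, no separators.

Place data at non-parity positions: p1 p2 0 p4 1 1 0
p1 (pos 1,3,5,7): XOR of data positions = 0⊕1⊕0 = 1
p2 (pos 2,3,6,7): XOR of data positions = 0⊕1⊕0 = 1
p4 (pos 4,5,6,7): XOR of data positions = 1⊕1⊕0 = 0
Codeword: 1100110

1100110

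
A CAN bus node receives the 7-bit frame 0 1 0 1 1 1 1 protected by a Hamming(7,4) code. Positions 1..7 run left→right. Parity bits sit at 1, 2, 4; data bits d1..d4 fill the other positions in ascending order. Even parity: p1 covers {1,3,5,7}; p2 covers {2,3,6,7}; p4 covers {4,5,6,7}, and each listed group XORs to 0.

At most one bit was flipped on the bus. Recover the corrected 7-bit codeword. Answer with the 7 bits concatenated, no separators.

0001111

s1 (pos 1,3,5,7): 0⊕0⊕1⊕1 = 0
s2 (pos 2,3,6,7): 1⊕0⊕1⊕1 = 1
s4 (pos 4,5,6,7): 1⊕1⊕1⊕1 = 0
Syndrome s4…s1 = 010 → error at position 2.
Flip position 2: 0101111 → 0001111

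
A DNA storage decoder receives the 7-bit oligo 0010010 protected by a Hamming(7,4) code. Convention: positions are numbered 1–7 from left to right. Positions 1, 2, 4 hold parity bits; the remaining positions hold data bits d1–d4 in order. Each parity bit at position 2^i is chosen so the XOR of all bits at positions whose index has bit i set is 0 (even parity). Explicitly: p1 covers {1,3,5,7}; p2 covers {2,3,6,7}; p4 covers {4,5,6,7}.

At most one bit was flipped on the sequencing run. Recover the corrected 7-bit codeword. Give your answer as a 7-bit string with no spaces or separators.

0010110

s1 (pos 1,3,5,7): 0⊕1⊕0⊕0 = 1
s2 (pos 2,3,6,7): 0⊕1⊕1⊕0 = 0
s4 (pos 4,5,6,7): 0⊕0⊕1⊕0 = 1
Syndrome s4…s1 = 101 → error at position 5.
Flip position 5: 0010010 → 0010110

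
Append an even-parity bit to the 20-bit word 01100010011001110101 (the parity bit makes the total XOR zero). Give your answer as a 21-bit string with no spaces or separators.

011000100110011101010

XOR of the 20 data bits: 0⊕1⊕1⊕0⊕0⊕0⊕1⊕0⊕0⊕1⊕1⊕0⊕0⊕1⊕1⊕1⊕0⊕1⊕0⊕1 = 0
Parity bit = 0 (so all 21 bits XOR to 0).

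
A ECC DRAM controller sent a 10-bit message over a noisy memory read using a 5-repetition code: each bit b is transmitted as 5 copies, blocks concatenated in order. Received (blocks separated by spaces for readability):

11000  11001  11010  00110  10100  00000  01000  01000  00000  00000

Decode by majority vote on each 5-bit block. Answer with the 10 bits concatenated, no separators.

0110000000

Block 1 (11000): 2 ones → 0
Block 2 (11001): 3 ones → 1
Block 3 (11010): 3 ones → 1
Block 4 (00110): 2 ones → 0
Block 5 (10100): 2 ones → 0
Block 6 (00000): 0 ones → 0
Block 7 (01000): 1 one → 0
Block 8 (01000): 1 one → 0
Block 9 (00000): 0 ones → 0
Block 10 (00000): 0 ones → 0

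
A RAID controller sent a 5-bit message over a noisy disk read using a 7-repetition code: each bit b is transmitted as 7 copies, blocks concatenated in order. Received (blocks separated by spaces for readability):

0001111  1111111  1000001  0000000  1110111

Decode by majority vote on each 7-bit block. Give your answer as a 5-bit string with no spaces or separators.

Block 1 (0001111): 4 ones → 1
Block 2 (1111111): 7 ones → 1
Block 3 (1000001): 2 ones → 0
Block 4 (0000000): 0 ones → 0
Block 5 (1110111): 6 ones → 1

11001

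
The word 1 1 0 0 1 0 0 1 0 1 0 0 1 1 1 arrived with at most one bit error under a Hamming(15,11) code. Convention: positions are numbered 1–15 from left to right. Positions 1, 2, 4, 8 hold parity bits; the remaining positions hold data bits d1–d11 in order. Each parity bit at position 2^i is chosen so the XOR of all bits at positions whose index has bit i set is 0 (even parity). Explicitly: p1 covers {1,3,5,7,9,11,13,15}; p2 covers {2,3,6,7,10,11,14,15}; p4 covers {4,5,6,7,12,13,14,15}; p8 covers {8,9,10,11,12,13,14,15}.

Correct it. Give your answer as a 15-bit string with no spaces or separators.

s1 (pos 1,3,5,7,9,11,13,15): 1⊕0⊕1⊕0⊕0⊕0⊕1⊕1 = 0
s2 (pos 2,3,6,7,10,11,14,15): 1⊕0⊕0⊕0⊕1⊕0⊕1⊕1 = 0
s4 (pos 4,5,6,7,12,13,14,15): 0⊕1⊕0⊕0⊕0⊕1⊕1⊕1 = 0
s8 (pos 8,9,10,11,12,13,14,15): 1⊕0⊕1⊕0⊕0⊕1⊕1⊕1 = 1
Syndrome s8…s1 = 1000 → error at position 8.
Flip position 8: 110010010100111 → 110010000100111

110010000100111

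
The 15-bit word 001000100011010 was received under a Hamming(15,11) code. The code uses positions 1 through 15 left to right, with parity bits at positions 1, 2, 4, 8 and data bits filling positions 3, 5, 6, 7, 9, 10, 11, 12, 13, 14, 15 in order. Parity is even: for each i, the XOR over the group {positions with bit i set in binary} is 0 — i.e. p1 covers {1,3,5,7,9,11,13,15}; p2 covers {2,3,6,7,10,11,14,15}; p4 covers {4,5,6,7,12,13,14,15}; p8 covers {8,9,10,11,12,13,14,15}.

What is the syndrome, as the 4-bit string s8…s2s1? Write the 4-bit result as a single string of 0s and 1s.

s1 (pos 1,3,5,7,9,11,13,15): 0⊕1⊕0⊕1⊕0⊕1⊕0⊕0 = 1
s2 (pos 2,3,6,7,10,11,14,15): 0⊕1⊕0⊕1⊕0⊕1⊕1⊕0 = 0
s4 (pos 4,5,6,7,12,13,14,15): 0⊕0⊕0⊕1⊕1⊕0⊕1⊕0 = 1
s8 (pos 8,9,10,11,12,13,14,15): 0⊕0⊕0⊕1⊕1⊕0⊕1⊕0 = 1
Syndrome s8…s1 = 1101 → error at position 13.

1101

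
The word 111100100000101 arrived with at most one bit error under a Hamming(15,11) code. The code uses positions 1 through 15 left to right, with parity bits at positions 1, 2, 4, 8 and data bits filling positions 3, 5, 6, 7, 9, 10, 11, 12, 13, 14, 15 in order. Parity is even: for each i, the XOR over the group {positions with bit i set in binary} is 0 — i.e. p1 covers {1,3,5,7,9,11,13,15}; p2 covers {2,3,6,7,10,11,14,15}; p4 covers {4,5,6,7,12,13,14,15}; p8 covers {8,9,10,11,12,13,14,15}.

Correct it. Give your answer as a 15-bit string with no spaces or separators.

s1 (pos 1,3,5,7,9,11,13,15): 1⊕1⊕0⊕1⊕0⊕0⊕1⊕1 = 1
s2 (pos 2,3,6,7,10,11,14,15): 1⊕1⊕0⊕1⊕0⊕0⊕0⊕1 = 0
s4 (pos 4,5,6,7,12,13,14,15): 1⊕0⊕0⊕1⊕0⊕1⊕0⊕1 = 0
s8 (pos 8,9,10,11,12,13,14,15): 0⊕0⊕0⊕0⊕0⊕1⊕0⊕1 = 0
Syndrome s8…s1 = 0001 → error at position 1.
Flip position 1: 111100100000101 → 011100100000101

011100100000101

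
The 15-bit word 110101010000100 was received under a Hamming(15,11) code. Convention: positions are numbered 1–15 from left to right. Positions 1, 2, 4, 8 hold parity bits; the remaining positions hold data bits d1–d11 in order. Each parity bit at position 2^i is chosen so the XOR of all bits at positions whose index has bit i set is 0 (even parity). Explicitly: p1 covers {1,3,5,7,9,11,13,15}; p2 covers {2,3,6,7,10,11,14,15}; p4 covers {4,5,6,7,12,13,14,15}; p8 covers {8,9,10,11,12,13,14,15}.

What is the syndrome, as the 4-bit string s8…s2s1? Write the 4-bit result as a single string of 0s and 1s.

s1 (pos 1,3,5,7,9,11,13,15): 1⊕0⊕0⊕0⊕0⊕0⊕1⊕0 = 0
s2 (pos 2,3,6,7,10,11,14,15): 1⊕0⊕1⊕0⊕0⊕0⊕0⊕0 = 0
s4 (pos 4,5,6,7,12,13,14,15): 1⊕0⊕1⊕0⊕0⊕1⊕0⊕0 = 1
s8 (pos 8,9,10,11,12,13,14,15): 1⊕0⊕0⊕0⊕0⊕1⊕0⊕0 = 0
Syndrome s8…s1 = 0100 → error at position 4.

0100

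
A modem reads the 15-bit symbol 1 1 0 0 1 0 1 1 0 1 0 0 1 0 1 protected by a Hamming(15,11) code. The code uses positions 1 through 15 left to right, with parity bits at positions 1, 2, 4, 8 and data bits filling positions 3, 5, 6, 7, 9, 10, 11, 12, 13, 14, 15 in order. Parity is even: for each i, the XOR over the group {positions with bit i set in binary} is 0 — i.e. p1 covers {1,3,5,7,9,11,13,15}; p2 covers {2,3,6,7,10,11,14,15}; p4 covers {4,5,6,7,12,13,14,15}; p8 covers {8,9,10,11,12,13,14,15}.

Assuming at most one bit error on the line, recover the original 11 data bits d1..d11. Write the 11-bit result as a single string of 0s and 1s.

01010100101

s1 (pos 1,3,5,7,9,11,13,15): 1⊕0⊕1⊕1⊕0⊕0⊕1⊕1 = 1
s2 (pos 2,3,6,7,10,11,14,15): 1⊕0⊕0⊕1⊕1⊕0⊕0⊕1 = 0
s4 (pos 4,5,6,7,12,13,14,15): 0⊕1⊕0⊕1⊕0⊕1⊕0⊕1 = 0
s8 (pos 8,9,10,11,12,13,14,15): 1⊕0⊕1⊕0⊕0⊕1⊕0⊕1 = 0
Syndrome s8…s1 = 0001 → error at position 1.
Flip position 1: 110010110100101 → 010010110100101
Read data bits from positions 3,5,6,7,9,10,11,12,13,14,15: 01010100101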